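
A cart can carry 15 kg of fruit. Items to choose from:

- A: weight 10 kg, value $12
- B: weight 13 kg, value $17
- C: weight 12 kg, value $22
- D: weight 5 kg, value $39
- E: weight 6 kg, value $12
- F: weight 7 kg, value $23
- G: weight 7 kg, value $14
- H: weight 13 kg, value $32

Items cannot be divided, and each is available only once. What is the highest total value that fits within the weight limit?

$62

Check high-value combinations within 15 kg:
- D+F: weight 5+7=12, value 39+23=62
- D+G: weight 5+7=12, value 39+14=53
- D+E: weight 5+6=11, value 39+12=51
- A+D: weight 10+5=15, value 12+39=51
- D: weight 5, value 39
Best: $62.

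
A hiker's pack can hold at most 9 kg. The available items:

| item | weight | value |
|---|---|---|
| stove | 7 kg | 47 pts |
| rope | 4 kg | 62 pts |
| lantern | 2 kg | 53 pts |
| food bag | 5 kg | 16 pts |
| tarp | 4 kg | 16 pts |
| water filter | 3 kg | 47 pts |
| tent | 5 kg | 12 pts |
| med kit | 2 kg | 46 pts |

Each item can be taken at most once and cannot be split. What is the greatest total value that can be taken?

162 pts

Check high-value combinations within 9 kg:
- rope+lantern+water filter: weight 4+2+3=9, value 62+53+47=162
- rope+lantern+med kit: weight 4+2+2=8, value 62+53+46=161
- rope+water filter+med kit: weight 4+3+2=9, value 62+47+46=155
- lantern+water filter+med kit: weight 2+3+2=7, value 53+47+46=146
Best: 162 pts.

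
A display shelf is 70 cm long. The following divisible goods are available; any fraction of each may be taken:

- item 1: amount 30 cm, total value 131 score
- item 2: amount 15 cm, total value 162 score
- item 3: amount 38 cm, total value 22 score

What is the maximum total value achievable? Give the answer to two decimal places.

307.47

Take in order of value per unit:
- item 2 (162/15 per unit): all 15 → value 162, running total 162.00
- item 1 (131/30 per unit): all 30 → value 131, running total 293.00
- item 3 (22/38 per unit): 25 of 38 → value 25×22/38 = 14.4737, running total 307.47
Total 307.47.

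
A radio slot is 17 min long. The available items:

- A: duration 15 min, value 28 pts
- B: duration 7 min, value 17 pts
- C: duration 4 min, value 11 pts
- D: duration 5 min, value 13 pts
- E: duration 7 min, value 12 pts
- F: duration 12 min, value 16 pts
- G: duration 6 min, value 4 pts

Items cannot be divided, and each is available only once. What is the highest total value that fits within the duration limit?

Check high-value combinations within 17 min:
- B+C+D: duration 7+4+5=16, value 17+11+13=41
- C+D+E: duration 4+5+7=16, value 11+13+12=36
- B+C+G: duration 7+4+6=17, value 17+11+4=32
Best: 41 pts.

41 pts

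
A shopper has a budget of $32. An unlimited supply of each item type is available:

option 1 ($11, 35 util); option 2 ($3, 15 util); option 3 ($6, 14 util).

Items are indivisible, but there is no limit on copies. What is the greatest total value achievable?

150 util

Best value-per-unit is option 2 at 15/3, and filling with it alone uses cost 10×3=30. No mix of the others beats 10×15 = 150.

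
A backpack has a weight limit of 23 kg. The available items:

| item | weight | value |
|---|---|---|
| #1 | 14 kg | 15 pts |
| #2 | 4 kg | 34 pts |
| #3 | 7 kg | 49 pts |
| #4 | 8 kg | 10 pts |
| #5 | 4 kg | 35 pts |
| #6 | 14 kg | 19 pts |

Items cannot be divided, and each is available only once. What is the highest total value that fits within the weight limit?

Check high-value combinations within 23 kg:
- #2+#3+#4+#5: weight 4+7+8+4=23, value 34+49+10+35=128
- #2+#3+#5: weight 4+7+4=15, value 34+49+35=118
- #3+#4+#5: weight 7+8+4=19, value 49+10+35=94
- #2+#3+#4: weight 4+7+8=19, value 34+49+10=93
- #2+#5+#6: weight 4+4+14=22, value 34+35+19=88
Best: 128 pts.

128 pts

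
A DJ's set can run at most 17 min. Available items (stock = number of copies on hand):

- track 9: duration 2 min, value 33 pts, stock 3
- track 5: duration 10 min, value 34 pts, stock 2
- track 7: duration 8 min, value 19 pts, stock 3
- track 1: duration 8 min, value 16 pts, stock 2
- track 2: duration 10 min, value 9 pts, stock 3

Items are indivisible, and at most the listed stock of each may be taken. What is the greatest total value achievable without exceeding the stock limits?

133 pts

Best selections within duration 17 and stock limits:
- 3×track 9 + 1×track 5: duration 16, value 133
- 3×track 9 + 1×track 7: duration 14, value 118
- 3×track 9 + 1×track 1: duration 14, value 115
Best: 133 pts.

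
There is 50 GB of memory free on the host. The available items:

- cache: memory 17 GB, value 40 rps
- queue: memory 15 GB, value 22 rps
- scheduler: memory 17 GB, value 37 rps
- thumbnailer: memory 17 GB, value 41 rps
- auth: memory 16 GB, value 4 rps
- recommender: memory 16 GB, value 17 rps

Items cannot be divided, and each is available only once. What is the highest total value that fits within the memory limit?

103 rps

Check high-value combinations within 50 GB:
- cache+queue+thumbnailer: memory 17+15+17=49, value 40+22+41=103
- queue+scheduler+thumbnailer: memory 15+17+17=49, value 22+37+41=100
- cache+queue+scheduler: memory 17+15+17=49, value 40+22+37=99
- cache+thumbnailer+recommender: memory 17+17+16=50, value 40+41+17=98
Best: 103 rps.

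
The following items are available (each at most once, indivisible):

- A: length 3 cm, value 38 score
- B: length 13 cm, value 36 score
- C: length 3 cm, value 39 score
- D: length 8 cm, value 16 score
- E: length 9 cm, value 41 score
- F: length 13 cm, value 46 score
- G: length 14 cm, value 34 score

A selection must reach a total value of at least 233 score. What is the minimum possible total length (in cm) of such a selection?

55

Subsets with value ≥ 233, sorted by total length:
- A+B+C+E+F+G: length 55, value 234
- A+B+C+D+E+F+G: length 63, value 250
Minimum length: 55 cm.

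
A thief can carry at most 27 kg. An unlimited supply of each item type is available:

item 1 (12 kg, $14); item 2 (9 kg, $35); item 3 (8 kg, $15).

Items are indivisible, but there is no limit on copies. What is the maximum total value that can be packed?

Best value-per-unit is item 2 at 35/9, and filling with it alone uses weight 3×9=27. No mix of the others beats 3×35 = 105.

$105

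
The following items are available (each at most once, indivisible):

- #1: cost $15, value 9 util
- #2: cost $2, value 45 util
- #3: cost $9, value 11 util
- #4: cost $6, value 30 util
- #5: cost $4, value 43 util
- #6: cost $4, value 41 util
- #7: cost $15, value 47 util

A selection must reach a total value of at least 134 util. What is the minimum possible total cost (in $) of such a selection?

Subsets with value ≥ 134, sorted by total cost:
- #2+#4+#5+#6: cost 16, value 159
- #2+#3+#5+#6: cost 19, value 140
- #2+#5+#7: cost 21, value 135
Minimum cost: 16 $.

16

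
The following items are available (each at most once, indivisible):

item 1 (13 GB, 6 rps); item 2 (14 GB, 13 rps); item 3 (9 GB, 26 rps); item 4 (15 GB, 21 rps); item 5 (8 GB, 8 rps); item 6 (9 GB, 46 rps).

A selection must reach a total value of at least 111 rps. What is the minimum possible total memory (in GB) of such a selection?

Subsets with value ≥ 111, sorted by total memory:
- item 2+item 3+item 4+item 5+item 6: memory 55, value 114
- item 1+item 2+item 3+item 4+item 6: memory 60, value 112
- item 1+item 2+item 3+item 4+item 5+item 6: memory 68, value 120
Minimum memory: 55 GB.

55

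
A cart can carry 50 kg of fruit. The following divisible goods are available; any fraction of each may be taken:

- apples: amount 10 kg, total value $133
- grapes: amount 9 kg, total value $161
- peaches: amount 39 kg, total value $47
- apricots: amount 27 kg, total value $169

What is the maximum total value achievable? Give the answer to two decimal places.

Take in order of value per unit:
- grapes (161/9 per unit): all 9 → value 161, running total 161.00
- apples (133/10 per unit): all 10 → value 133, running total 294.00
- apricots (169/27 per unit): all 27 → value 169, running total 463.00
- peaches (47/39 per unit): 4 of 39 → value 4×47/39 = 4.8205, running total 467.82
Total 467.82.

467.82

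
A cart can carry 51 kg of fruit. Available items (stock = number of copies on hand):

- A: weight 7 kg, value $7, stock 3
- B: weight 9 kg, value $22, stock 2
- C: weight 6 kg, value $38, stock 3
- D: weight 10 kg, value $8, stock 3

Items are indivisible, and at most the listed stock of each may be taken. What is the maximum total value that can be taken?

Top feasible selections:
- 2×A + 2×B + 3×C: weight 50, value 172
- 2×B + 3×C + 1×D: weight 46, value 166
- 1×A + 2×B + 3×C: weight 43, value 165
Best: $172.

$172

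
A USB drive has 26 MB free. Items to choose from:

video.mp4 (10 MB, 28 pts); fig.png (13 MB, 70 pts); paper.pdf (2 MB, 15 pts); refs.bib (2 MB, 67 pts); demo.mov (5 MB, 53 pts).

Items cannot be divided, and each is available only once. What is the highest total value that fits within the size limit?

205 pts

This is a 0/1 knapsack; check combinations near the capacity.
- fig.png+paper.pdf+refs.bib+demo.mov: size 13+2+2+5=22, value 70+15+67+53=205
- fig.png+refs.bib+demo.mov: size 13+2+5=20, value 70+67+53=190
- video.mp4+fig.png+refs.bib: size 10+13+2=25, value 28+70+67=165
- video.mp4+paper.pdf+refs.bib+demo.mov: size 10+2+2+5=19, value 28+15+67+53=163
Best: 205 pts.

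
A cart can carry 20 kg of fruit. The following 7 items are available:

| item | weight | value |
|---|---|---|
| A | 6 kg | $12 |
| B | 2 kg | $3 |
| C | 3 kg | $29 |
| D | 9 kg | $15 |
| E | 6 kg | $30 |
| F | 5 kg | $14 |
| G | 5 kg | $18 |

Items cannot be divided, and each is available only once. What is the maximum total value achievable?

$91

Check high-value combinations within 20 kg:
- C+E+F+G: weight 3+6+5+5=19, value 29+30+14+18=91
- A+C+E+G: weight 6+3+6+5=20, value 12+29+30+18=89
- A+C+E+F: weight 6+3+6+5=20, value 12+29+30+14=85
Best: $91.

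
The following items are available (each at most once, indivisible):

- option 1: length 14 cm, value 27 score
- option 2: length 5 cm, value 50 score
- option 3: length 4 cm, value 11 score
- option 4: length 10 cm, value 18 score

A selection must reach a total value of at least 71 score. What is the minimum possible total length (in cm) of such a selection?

19

Subsets with value ≥ 71, sorted by total length:
- option 2+option 3+option 4: length 19, value 79
- option 1+option 2: length 19, value 77
- option 1+option 2+option 3: length 23, value 88
Minimum length: 19 cm.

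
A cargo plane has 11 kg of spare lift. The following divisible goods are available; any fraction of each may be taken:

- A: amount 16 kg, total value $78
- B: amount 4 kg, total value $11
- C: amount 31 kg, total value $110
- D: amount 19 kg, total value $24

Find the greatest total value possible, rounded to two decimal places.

Take in order of value per unit:
- A (78/16 per unit): 11 of 16 → value 11×78/16 = 53.6250, running total 53.63
Total 53.63.

53.63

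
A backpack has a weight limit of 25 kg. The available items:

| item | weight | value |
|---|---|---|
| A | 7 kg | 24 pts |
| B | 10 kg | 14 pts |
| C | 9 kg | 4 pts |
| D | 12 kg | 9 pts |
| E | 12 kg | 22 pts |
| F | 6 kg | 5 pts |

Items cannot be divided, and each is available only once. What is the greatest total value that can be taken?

51 pts

This is a 0/1 knapsack; check combinations near the capacity.
- A+E+F: weight 7+12+6=25, value 24+22+5=51
- A+E: weight 7+12=19, value 24+22=46
- A+B+F: weight 7+10+6=23, value 24+14+5=43
Best: 51 pts.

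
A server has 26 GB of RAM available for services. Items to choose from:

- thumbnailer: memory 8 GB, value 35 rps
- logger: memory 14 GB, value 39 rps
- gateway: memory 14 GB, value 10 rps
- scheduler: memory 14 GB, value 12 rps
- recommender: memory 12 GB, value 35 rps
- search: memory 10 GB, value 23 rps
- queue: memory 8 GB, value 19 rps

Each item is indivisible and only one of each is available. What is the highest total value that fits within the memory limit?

Check high-value combinations within 26 GB:
- thumbnailer+search+queue: memory 8+10+8=26, value 35+23+19=77
- thumbnailer+logger: memory 8+14=22, value 35+39=74
- logger+recommender: memory 14+12=26, value 39+35=74
Best: 77 rps.

77 rps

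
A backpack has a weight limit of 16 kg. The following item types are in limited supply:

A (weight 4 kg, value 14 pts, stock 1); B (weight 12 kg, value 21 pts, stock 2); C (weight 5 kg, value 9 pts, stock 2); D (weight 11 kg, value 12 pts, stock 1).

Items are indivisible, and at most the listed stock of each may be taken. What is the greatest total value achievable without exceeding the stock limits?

Top feasible selections:
- 1×A + 1×B: weight 16, value 35
- 1×A + 2×C: weight 14, value 32
- 1×A + 1×D: weight 15, value 26
- 1×A + 1×C: weight 9, value 23
Best: 35 pts.

35 pts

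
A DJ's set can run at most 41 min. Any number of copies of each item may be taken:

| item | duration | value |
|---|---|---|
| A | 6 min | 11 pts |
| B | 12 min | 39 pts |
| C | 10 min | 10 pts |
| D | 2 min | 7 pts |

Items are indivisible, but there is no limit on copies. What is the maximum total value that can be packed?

140 pts

Best value-per-unit is D at 7/2, and filling with it alone uses duration 20×2=40. No mix of the others beats 20×7 = 140.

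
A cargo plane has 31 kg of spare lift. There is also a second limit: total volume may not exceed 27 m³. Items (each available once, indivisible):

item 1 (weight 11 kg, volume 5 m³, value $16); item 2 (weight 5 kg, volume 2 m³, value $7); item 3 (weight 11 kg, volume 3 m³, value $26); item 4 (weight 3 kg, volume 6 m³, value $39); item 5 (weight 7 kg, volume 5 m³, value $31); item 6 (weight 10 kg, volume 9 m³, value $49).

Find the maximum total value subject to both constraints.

Feasible sets respecting both limits:
- item 3+item 4+item 5+item 6: weight 31, volume 23, value 145
- item 1+item 4+item 5+item 6: weight 31, volume 25, value 135
- item 2+item 4+item 5+item 6: weight 25, volume 22, value 126
- item 2+item 3+item 4+item 6: weight 29, volume 20, value 121
Best: $145.

$145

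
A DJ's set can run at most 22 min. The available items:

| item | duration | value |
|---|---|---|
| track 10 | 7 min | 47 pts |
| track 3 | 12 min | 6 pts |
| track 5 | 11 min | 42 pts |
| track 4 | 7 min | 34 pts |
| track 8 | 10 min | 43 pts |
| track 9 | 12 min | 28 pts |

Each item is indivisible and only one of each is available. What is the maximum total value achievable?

Check high-value combinations within 22 min:
- track 10+track 8: duration 7+10=17, value 47+43=90
- track 10+track 5: duration 7+11=18, value 47+42=89
- track 5+track 8: duration 11+10=21, value 42+43=85
- track 10+track 4: duration 7+7=14, value 47+34=81
Best: 90 pts.

90 pts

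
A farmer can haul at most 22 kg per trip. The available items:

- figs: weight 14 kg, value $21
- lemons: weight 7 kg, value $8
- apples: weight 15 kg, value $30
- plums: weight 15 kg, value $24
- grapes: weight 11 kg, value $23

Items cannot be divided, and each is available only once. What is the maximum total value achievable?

Check high-value combinations within 22 kg:
- lemons+apples: weight 7+15=22, value 8+30=38
- lemons+plums: weight 7+15=22, value 8+24=32
- lemons+grapes: weight 7+11=18, value 8+23=31
- apples: weight 15, value 30
- figs+lemons: weight 14+7=21, value 21+8=29
Best: $38.

$38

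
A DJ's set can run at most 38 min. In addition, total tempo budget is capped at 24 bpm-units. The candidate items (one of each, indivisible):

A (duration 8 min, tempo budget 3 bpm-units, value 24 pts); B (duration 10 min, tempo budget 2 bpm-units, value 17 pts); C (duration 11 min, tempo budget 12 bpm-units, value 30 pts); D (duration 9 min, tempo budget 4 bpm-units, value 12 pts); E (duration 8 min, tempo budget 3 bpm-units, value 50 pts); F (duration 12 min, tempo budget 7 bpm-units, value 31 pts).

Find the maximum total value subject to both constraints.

Feasible sets respecting both limits:
- A+B+E+F: duration 38, tempo budget 15, value 122
- A+B+C+E: duration 37, tempo budget 20, value 121
- A+D+E+F: duration 37, tempo budget 17, value 117
- A+C+D+E: duration 36, tempo budget 22, value 116
Best: 122 pts.

122 pts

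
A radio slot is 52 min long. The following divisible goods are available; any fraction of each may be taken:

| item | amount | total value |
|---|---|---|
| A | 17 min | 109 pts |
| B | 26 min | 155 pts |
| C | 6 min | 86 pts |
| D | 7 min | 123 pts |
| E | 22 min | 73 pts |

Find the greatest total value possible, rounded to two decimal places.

449.15

Take in order of value per unit:
- D (123/7 per unit): all 7 → value 123, running total 123.00
- C (86/6 per unit): all 6 → value 86, running total 209.00
- A (109/17 per unit): all 17 → value 109, running total 318.00
- B (155/26 per unit): 22 of 26 → value 22×155/26 = 131.1538, running total 449.15
Total 449.15.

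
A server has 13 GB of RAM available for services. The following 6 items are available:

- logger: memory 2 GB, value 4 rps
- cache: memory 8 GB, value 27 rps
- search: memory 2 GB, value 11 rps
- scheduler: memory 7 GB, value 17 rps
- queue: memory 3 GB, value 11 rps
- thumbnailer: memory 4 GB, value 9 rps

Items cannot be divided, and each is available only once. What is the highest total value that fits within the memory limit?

49 rps

Check high-value combinations within 13 GB:
- cache+search+queue: memory 8+2+3=13, value 27+11+11=49
- logger+cache+search: memory 2+8+2=12, value 4+27+11=42
- logger+cache+queue: memory 2+8+3=13, value 4+27+11=42
- search+scheduler+queue: memory 2+7+3=12, value 11+17+11=39
- cache+search: memory 8+2=10, value 27+11=38
Best: 49 rps.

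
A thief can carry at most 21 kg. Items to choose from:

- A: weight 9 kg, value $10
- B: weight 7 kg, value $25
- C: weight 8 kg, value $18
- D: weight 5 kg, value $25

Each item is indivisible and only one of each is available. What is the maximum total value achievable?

Check high-value combinations within 21 kg:
- B+C+D: weight 7+8+5=20, value 25+18+25=68
- A+B+D: weight 9+7+5=21, value 10+25+25=60
- B+D: weight 7+5=12, value 25+25=50
Best: $68.

$68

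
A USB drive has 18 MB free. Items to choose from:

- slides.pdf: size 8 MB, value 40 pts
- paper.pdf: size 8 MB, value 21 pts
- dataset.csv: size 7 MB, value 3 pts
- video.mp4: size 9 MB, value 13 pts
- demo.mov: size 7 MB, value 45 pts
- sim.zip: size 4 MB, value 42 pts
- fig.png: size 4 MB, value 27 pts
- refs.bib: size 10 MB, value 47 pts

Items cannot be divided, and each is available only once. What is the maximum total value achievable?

Check high-value combinations within 18 MB:
- sim.zip+fig.png+refs.bib: size 4+4+10=18, value 42+27+47=116
- demo.mov+sim.zip+fig.png: size 7+4+4=15, value 45+42+27=114
- slides.pdf+sim.zip+fig.png: size 8+4+4=16, value 40+42+27=109
- demo.mov+refs.bib: size 7+10=17, value 45+47=92
- paper.pdf+sim.zip+fig.png: size 8+4+4=16, value 21+42+27=90
Best: 116 pts.

116 pts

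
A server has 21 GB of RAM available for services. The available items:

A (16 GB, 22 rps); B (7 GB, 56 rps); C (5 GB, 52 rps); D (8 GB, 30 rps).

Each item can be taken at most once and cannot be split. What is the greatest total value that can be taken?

Check high-value combinations within 21 GB:
- B+C+D: memory 7+5+8=20, value 56+52+30=138
- B+C: memory 7+5=12, value 56+52=108
- B+D: memory 7+8=15, value 56+30=86
- C+D: memory 5+8=13, value 52+30=82
Best: 138 rps.

138 rps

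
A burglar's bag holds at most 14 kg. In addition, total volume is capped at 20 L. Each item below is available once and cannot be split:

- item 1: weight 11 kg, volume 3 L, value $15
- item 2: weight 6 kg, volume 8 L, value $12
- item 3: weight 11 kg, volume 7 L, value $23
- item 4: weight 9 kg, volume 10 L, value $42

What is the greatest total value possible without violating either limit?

Feasible sets respecting both limits:
- item 4: weight 9, volume 10, value 42
- item 3: weight 11, volume 7, value 23
- item 1: weight 11, volume 3, value 15
- item 2: weight 6, volume 8, value 12
Best: $42.

$42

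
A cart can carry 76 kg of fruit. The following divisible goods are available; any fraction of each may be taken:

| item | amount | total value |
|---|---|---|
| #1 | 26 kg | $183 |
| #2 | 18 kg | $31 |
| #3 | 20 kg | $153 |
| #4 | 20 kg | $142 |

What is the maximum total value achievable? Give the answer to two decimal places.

495.22

Take in order of value per unit:
- #3 (153/20 per unit): all 20 → value 153, running total 153.00
- #4 (142/20 per unit): all 20 → value 142, running total 295.00
- #1 (183/26 per unit): all 26 → value 183, running total 478.00
- #2 (31/18 per unit): 10 of 18 → value 10×31/18 = 17.2222, running total 495.22
Total 495.22.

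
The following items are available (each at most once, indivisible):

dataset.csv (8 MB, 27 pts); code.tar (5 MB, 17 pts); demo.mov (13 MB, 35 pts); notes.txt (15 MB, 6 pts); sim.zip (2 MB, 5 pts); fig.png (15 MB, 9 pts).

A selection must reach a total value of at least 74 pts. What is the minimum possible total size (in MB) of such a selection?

Subsets with value ≥ 74, sorted by total size:
- dataset.csv+code.tar+demo.mov: size 26, value 79
- dataset.csv+code.tar+demo.mov+sim.zip: size 28, value 84
- dataset.csv+demo.mov+sim.zip+fig.png: size 38, value 76
- dataset.csv+code.tar+demo.mov+fig.png: size 41, value 88
Minimum size: 26 MB.

26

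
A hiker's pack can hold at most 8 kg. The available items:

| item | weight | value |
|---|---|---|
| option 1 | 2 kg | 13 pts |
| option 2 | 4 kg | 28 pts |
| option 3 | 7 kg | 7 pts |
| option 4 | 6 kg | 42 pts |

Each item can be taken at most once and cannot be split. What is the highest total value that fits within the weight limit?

Check high-value combinations within 8 kg:
- option 1+option 4: weight 2+6=8, value 13+42=55
- option 4: weight 6, value 42
- option 1+option 2: weight 2+4=6, value 13+28=41
- option 2: weight 4, value 28
Best: 55 pts.

55 pts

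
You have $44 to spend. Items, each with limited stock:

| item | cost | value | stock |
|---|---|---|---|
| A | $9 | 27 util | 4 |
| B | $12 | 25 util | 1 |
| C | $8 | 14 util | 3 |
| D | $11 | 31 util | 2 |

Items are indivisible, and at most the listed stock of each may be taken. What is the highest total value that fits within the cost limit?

122 util

Best selections within cost 44 and stock limits:
- 4×A + 1×C: cost 44, value 122
- 2×A + 2×D: cost 40, value 116
Best: 122 util.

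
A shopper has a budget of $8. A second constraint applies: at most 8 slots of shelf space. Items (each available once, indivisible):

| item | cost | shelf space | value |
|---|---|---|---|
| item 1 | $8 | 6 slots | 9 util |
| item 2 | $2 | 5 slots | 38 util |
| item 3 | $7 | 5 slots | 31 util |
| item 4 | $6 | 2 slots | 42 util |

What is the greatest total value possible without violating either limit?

Feasible sets respecting both limits:
- item 2+item 4: cost 8, shelf space 7, value 80
- item 4: cost 6, shelf space 2, value 42
- item 2: cost 2, shelf space 5, value 38
- item 3: cost 7, shelf space 5, value 31
Best: 80 util.

80 util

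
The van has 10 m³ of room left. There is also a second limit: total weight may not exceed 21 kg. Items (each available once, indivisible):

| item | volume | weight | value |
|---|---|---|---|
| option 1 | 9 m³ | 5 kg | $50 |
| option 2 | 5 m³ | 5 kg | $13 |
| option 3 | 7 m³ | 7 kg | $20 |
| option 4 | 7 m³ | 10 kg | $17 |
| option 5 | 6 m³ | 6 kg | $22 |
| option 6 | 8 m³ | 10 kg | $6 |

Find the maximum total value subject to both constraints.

$50

Feasible sets respecting both limits:
- option 1: volume 9, weight 5, value 50
- option 5: volume 6, weight 6, value 22
- option 3: volume 7, weight 7, value 20
- option 4: volume 7, weight 10, value 17
Best: $50.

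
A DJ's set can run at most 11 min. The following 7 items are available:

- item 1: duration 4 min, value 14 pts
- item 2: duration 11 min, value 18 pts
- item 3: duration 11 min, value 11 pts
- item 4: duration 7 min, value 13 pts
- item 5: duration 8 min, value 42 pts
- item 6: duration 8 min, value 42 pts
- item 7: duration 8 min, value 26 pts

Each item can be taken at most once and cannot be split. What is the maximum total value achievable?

Check high-value combinations within 11 min:
- item 5: duration 8, value 42
- item 6: duration 8, value 42
- item 1+item 4: duration 4+7=11, value 14+13=27
- item 7: duration 8, value 26
- item 2: duration 11, value 18
Best: 42 pts.

42 pts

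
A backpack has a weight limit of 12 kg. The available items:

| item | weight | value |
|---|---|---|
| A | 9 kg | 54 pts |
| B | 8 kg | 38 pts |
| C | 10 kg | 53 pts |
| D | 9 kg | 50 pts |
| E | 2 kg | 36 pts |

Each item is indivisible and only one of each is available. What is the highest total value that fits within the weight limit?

90 pts

Check high-value combinations within 12 kg:
- A+E: weight 9+2=11, value 54+36=90
- C+E: weight 10+2=12, value 53+36=89
- D+E: weight 9+2=11, value 50+36=86
- B+E: weight 8+2=10, value 38+36=74
- A: weight 9, value 54
Best: 90 pts.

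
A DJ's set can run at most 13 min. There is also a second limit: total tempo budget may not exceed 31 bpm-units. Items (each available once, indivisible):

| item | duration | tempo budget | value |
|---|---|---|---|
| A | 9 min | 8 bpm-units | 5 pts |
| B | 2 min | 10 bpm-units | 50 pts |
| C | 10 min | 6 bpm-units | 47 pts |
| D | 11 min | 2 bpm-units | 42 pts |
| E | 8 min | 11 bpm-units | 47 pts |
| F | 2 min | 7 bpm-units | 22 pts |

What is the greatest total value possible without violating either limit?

Feasible sets respecting both limits:
- B+E+F: duration 12, tempo budget 28, value 119
- B+C: duration 12, tempo budget 16, value 97
- B+E: duration 10, tempo budget 21, value 97
Best: 119 pts.

119 pts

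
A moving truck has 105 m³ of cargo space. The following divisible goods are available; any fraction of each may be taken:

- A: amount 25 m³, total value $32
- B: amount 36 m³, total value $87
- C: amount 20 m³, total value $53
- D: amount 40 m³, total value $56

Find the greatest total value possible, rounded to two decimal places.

207.52

Take in order of value per unit:
- C (53/20 per unit): all 20 → value 53, running total 53.00
- B (87/36 per unit): all 36 → value 87, running total 140.00
- D (56/40 per unit): all 40 → value 56, running total 196.00
- A (32/25 per unit): 9 of 25 → value 9×32/25 = 11.5200, running total 207.52
Total 207.52.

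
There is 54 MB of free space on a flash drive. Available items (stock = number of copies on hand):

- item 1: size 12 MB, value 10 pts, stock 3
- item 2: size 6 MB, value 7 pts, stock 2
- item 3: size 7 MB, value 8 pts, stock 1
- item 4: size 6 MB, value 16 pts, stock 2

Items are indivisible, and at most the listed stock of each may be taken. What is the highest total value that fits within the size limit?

Top feasible selections:
- 3×item 1 + 1×item 2 + 2×item 4: size 54, value 69
- 2×item 1 + 1×item 2 + 1×item 3 + 2×item 4: size 49, value 67
- 2×item 1 + 2×item 2 + 2×item 4: size 48, value 66
- 1×item 1 + 2×item 2 + 1×item 3 + 2×item 4: size 43, value 64
Best: 69 pts.

69 pts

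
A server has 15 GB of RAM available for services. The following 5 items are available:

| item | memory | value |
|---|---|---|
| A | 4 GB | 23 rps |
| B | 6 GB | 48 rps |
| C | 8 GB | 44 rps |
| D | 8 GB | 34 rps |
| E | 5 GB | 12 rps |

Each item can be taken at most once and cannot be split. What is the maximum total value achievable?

92 rps

This is a 0/1 knapsack; check combinations near the capacity.
- B+C: memory 6+8=14, value 48+44=92
- A+B+E: memory 4+6+5=15, value 23+48+12=83
- B+D: memory 6+8=14, value 48+34=82
- A+B: memory 4+6=10, value 23+48=71
Best: 92 rps.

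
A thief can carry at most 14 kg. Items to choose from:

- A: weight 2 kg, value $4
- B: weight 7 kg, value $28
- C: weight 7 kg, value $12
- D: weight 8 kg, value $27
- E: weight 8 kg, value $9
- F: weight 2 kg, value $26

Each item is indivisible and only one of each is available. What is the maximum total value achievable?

Check high-value combinations within 14 kg:
- A+B+F: weight 2+7+2=11, value 4+28+26=58
- A+D+F: weight 2+8+2=12, value 4+27+26=57
- B+F: weight 7+2=9, value 28+26=54
Best: $58.

$58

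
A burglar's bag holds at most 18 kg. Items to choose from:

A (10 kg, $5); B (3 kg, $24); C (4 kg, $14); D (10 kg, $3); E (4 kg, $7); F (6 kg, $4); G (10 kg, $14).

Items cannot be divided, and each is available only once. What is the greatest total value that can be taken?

Check high-value combinations within 18 kg:
- B+C+G: weight 3+4+10=17, value 24+14+14=52
- B+C+E+F: weight 3+4+4+6=17, value 24+14+7+4=49
- B+C+E: weight 3+4+4=11, value 24+14+7=45
Best: $52.

$52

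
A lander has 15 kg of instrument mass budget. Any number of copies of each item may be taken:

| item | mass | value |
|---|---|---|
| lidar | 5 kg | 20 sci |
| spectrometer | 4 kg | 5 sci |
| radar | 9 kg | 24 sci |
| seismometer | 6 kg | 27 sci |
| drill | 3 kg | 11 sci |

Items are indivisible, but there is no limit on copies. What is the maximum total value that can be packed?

65 sci

Best value-per-unit is seismometer at 27/6; filling with it alone gives 2×27 = 54.
Optimal mix: 2×seismometer + 1×drill → mass 15, value 65.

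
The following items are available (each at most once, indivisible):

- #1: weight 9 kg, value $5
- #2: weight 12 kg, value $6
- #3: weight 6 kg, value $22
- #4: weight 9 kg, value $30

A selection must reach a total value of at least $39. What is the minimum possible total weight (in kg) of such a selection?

15

Subsets with value ≥ 39, sorted by total weight:
- #3+#4: weight 15, value 52
- #1+#3+#4: weight 24, value 57
- #2+#3+#4: weight 27, value 58
- #1+#2+#4: weight 30, value 41
Minimum weight: 15 kg.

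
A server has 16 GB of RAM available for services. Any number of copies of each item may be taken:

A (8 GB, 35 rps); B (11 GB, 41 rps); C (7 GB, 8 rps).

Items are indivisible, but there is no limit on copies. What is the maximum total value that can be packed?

Best value-per-unit is A at 35/8, and filling with it alone uses memory 2×8=16. No mix of the others beats 2×35 = 70.

70 rps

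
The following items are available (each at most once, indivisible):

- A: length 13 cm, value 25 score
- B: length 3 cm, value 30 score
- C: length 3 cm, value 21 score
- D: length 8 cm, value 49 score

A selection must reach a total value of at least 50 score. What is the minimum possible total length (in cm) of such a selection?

Subsets with value ≥ 50, sorted by total length:
- B+C: length 6, value 51
- B+D: length 11, value 79
- C+D: length 11, value 70
Minimum length: 6 cm.

6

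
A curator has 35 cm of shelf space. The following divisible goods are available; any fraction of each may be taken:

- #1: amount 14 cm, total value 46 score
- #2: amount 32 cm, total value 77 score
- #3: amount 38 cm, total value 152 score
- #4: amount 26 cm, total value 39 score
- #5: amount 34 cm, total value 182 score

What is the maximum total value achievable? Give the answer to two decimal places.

186.00

Take in order of value per unit:
- #5 (182/34 per unit): all 34 → value 182, running total 182.00
- #3 (152/38 per unit): 1 of 38 → value 1×152/38 = 4.0000, running total 186.00
Total 186.00.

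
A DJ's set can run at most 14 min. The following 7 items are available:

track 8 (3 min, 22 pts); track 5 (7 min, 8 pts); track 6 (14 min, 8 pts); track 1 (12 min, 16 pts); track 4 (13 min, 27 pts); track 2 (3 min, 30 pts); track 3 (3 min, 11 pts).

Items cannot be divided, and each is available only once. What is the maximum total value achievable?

63 pts

Check high-value combinations within 14 min:
- track 8+track 2+track 3: duration 3+3+3=9, value 22+30+11=63
- track 8+track 5+track 2: duration 3+7+3=13, value 22+8+30=60
- track 8+track 2: duration 3+3=6, value 22+30=52
- track 5+track 2+track 3: duration 7+3+3=13, value 8+30+11=49
- track 2+track 3: duration 3+3=6, value 30+11=41
Best: 63 pts.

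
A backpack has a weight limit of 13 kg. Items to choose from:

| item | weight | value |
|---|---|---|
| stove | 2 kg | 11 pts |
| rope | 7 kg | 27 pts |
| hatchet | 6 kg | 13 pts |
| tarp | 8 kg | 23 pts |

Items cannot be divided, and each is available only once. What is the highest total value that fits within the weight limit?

40 pts

Check high-value combinations within 13 kg:
- rope+hatchet: weight 7+6=13, value 27+13=40
- stove+rope: weight 2+7=9, value 11+27=38
- stove+tarp: weight 2+8=10, value 11+23=34
- rope: weight 7, value 27
Best: 40 pts.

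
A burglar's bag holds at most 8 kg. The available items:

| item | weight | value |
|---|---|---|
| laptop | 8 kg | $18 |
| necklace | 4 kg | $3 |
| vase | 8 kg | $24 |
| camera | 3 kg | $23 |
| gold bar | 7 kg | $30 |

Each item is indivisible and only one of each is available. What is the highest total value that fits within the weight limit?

This is a 0/1 knapsack; check combinations near the capacity.
- gold bar: weight 7, value 30
- necklace+camera: weight 4+3=7, value 3+23=26
- vase: weight 8, value 24
- camera: weight 3, value 23
Best: $30.

$30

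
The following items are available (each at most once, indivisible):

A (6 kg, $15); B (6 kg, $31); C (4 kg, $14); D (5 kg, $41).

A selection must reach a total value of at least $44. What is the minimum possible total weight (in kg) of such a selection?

Subsets with value ≥ 44, sorted by total weight:
- C+D: weight 9, value 55
- B+C: weight 10, value 45
Minimum weight: 9 kg.

9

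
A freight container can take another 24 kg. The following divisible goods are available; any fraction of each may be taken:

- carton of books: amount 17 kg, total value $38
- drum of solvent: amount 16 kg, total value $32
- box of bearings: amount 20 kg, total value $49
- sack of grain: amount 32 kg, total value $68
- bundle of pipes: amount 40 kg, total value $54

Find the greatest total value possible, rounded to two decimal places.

57.94

Take in order of value per unit:
- box of bearings (49/20 per unit): all 20 → value 49, running total 49.00
- carton of books (38/17 per unit): 4 of 17 → value 4×38/17 = 8.9412, running total 57.94
Total 57.94.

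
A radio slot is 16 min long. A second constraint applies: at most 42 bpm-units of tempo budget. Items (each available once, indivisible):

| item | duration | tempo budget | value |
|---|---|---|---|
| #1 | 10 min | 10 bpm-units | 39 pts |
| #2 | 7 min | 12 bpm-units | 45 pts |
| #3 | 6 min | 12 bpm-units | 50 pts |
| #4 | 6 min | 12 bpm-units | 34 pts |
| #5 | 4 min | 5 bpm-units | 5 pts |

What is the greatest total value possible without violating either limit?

Feasible sets respecting both limits:
- #2+#3: duration 13, tempo budget 24, value 95
- #1+#3: duration 16, tempo budget 22, value 89
- #3+#4+#5: duration 16, tempo budget 29, value 89
- #3+#4: duration 12, tempo budget 24, value 84
Best: 95 pts.

95 pts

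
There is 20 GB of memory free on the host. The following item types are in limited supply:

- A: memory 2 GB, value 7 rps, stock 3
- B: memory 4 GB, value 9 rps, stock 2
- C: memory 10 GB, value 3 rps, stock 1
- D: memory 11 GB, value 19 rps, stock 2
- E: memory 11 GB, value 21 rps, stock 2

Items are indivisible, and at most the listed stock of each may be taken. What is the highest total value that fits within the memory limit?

Top feasible selections:
- 2×A + 1×B + 1×E: memory 19, value 44
- 3×A + 1×E: memory 17, value 42
- 2×A + 1×B + 1×D: memory 19, value 42
- 3×A + 1×D: memory 17, value 40
Best: 44 rps.

44 rps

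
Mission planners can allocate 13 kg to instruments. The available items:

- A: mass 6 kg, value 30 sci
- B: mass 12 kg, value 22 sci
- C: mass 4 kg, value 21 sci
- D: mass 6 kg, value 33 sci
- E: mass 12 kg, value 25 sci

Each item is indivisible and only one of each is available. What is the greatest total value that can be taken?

63 sci

Check high-value combinations within 13 kg:
- A+D: mass 6+6=12, value 30+33=63
- C+D: mass 4+6=10, value 21+33=54
- A+C: mass 6+4=10, value 30+21=51
Best: 63 sci.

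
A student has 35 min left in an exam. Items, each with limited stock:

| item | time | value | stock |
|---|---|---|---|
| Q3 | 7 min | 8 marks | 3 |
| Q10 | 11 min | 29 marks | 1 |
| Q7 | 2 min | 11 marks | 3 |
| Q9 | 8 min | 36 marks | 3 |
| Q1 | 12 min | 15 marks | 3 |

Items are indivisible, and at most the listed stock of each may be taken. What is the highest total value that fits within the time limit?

141 marks

Best selections within time 35 and stock limits:
- 3×Q7 + 3×Q9: time 30, value 141
- 1×Q3 + 2×Q7 + 3×Q9: time 35, value 138
Best: 141 marks.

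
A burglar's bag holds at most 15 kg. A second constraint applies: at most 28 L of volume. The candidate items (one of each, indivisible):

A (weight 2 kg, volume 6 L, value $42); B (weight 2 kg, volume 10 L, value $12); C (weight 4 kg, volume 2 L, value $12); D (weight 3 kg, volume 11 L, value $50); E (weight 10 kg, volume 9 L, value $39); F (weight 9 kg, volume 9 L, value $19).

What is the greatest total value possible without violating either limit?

$131

Feasible sets respecting both limits:
- A+D+E: weight 15, volume 26, value 131
- A+D+F: weight 14, volume 26, value 111
- A+B+D: weight 7, volume 27, value 104
- A+C+D: weight 9, volume 19, value 104
Best: $131.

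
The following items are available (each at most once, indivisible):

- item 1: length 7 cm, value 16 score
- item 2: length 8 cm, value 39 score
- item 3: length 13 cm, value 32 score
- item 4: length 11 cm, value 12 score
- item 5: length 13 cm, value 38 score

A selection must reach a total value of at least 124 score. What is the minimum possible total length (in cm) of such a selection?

Subsets with value ≥ 124, sorted by total length:
- item 1+item 2+item 3+item 5: length 41, value 125
- item 1+item 2+item 3+item 4+item 5: length 52, value 137
Minimum length: 41 cm.

41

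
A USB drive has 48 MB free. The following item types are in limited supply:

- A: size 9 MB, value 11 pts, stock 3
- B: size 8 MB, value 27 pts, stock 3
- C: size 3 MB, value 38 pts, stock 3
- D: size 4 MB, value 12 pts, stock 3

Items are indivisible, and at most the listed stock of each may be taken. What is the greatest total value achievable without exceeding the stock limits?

Best selections within size 48 and stock limits:
- 3×B + 3×C + 3×D: size 45, value 231
- 3×B + 3×C + 2×D: size 41, value 219
- 1×A + 3×B + 3×C + 1×D: size 46, value 218
Best: 231 pts.

231 pts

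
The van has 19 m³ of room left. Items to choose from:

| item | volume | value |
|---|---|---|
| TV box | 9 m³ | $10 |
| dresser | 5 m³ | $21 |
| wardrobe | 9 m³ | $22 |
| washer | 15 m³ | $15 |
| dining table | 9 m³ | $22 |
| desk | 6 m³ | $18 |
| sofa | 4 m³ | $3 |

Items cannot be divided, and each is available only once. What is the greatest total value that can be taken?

$46

Check high-value combinations within 19 m³:
- dresser+wardrobe+sofa: volume 5+9+4=18, value 21+22+3=46
- dresser+dining table+sofa: volume 5+9+4=18, value 21+22+3=46
- wardrobe+dining table: volume 9+9=18, value 22+22=44
Best: $46.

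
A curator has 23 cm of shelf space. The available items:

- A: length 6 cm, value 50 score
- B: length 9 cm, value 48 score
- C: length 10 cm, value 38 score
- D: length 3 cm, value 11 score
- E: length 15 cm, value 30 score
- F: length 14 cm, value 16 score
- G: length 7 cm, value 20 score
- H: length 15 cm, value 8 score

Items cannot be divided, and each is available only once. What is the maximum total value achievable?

Check high-value combinations within 23 cm:
- A+B+G: length 6+9+7=22, value 50+48+20=118
- A+B+D: length 6+9+3=18, value 50+48+11=109
- A+C+G: length 6+10+7=23, value 50+38+20=108
- A+C+D: length 6+10+3=19, value 50+38+11=99
Best: 118 score.

118 score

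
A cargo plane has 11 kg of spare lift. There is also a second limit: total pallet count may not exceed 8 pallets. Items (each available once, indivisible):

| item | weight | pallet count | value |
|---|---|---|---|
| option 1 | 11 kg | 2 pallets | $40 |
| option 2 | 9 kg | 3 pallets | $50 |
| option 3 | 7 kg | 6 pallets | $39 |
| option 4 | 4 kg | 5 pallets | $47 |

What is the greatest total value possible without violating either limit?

$50

Feasible sets respecting both limits:
- option 2: weight 9, pallet count 3, value 50
- option 4: weight 4, pallet count 5, value 47
- option 1: weight 11, pallet count 2, value 40
- option 3: weight 7, pallet count 6, value 39
Best: $50.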